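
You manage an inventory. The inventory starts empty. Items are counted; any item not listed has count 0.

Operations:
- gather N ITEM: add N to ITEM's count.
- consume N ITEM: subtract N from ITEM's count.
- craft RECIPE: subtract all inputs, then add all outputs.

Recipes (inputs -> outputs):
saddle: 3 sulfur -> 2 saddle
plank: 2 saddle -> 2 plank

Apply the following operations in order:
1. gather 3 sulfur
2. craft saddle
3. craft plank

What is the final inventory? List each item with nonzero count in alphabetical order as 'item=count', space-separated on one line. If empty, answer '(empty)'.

Answer: plank=2

Derivation:
After 1 (gather 3 sulfur): sulfur=3
After 2 (craft saddle): saddle=2
After 3 (craft plank): plank=2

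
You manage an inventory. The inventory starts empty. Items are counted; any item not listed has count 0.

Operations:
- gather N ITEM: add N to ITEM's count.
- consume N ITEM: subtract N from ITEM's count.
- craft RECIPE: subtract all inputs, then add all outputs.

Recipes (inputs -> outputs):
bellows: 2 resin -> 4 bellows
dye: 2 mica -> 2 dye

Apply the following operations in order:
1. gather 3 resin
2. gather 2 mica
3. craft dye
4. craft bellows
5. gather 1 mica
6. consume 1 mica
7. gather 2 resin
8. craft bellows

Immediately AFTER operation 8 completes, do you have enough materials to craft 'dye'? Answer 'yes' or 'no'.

Answer: no

Derivation:
After 1 (gather 3 resin): resin=3
After 2 (gather 2 mica): mica=2 resin=3
After 3 (craft dye): dye=2 resin=3
After 4 (craft bellows): bellows=4 dye=2 resin=1
After 5 (gather 1 mica): bellows=4 dye=2 mica=1 resin=1
After 6 (consume 1 mica): bellows=4 dye=2 resin=1
After 7 (gather 2 resin): bellows=4 dye=2 resin=3
After 8 (craft bellows): bellows=8 dye=2 resin=1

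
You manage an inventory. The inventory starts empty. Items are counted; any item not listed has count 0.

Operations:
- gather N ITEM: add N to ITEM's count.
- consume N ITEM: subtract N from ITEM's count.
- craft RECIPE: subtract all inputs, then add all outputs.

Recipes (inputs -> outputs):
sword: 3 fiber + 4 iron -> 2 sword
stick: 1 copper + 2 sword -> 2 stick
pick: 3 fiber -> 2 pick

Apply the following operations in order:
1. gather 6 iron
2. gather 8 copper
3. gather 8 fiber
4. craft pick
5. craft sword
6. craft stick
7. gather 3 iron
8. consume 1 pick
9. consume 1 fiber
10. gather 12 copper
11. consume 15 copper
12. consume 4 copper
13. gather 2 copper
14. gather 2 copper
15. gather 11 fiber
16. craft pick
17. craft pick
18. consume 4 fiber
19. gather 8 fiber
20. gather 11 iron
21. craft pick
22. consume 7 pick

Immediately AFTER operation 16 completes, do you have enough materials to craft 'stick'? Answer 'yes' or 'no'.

Answer: no

Derivation:
After 1 (gather 6 iron): iron=6
After 2 (gather 8 copper): copper=8 iron=6
After 3 (gather 8 fiber): copper=8 fiber=8 iron=6
After 4 (craft pick): copper=8 fiber=5 iron=6 pick=2
After 5 (craft sword): copper=8 fiber=2 iron=2 pick=2 sword=2
After 6 (craft stick): copper=7 fiber=2 iron=2 pick=2 stick=2
After 7 (gather 3 iron): copper=7 fiber=2 iron=5 pick=2 stick=2
After 8 (consume 1 pick): copper=7 fiber=2 iron=5 pick=1 stick=2
After 9 (consume 1 fiber): copper=7 fiber=1 iron=5 pick=1 stick=2
After 10 (gather 12 copper): copper=19 fiber=1 iron=5 pick=1 stick=2
After 11 (consume 15 copper): copper=4 fiber=1 iron=5 pick=1 stick=2
After 12 (consume 4 copper): fiber=1 iron=5 pick=1 stick=2
After 13 (gather 2 copper): copper=2 fiber=1 iron=5 pick=1 stick=2
After 14 (gather 2 copper): copper=4 fiber=1 iron=5 pick=1 stick=2
After 15 (gather 11 fiber): copper=4 fiber=12 iron=5 pick=1 stick=2
After 16 (craft pick): copper=4 fiber=9 iron=5 pick=3 stick=2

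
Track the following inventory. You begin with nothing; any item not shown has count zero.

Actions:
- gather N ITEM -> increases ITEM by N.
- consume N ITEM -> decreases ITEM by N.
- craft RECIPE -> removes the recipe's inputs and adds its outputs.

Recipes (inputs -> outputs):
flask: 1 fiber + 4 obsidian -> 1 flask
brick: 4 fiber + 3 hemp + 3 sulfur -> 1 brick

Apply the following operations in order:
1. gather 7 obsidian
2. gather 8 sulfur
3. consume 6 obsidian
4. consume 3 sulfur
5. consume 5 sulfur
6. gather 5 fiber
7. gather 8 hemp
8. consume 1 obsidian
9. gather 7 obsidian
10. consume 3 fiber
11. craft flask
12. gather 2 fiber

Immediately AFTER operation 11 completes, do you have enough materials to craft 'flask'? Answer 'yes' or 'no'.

After 1 (gather 7 obsidian): obsidian=7
After 2 (gather 8 sulfur): obsidian=7 sulfur=8
After 3 (consume 6 obsidian): obsidian=1 sulfur=8
After 4 (consume 3 sulfur): obsidian=1 sulfur=5
After 5 (consume 5 sulfur): obsidian=1
After 6 (gather 5 fiber): fiber=5 obsidian=1
After 7 (gather 8 hemp): fiber=5 hemp=8 obsidian=1
After 8 (consume 1 obsidian): fiber=5 hemp=8
After 9 (gather 7 obsidian): fiber=5 hemp=8 obsidian=7
After 10 (consume 3 fiber): fiber=2 hemp=8 obsidian=7
After 11 (craft flask): fiber=1 flask=1 hemp=8 obsidian=3

Answer: no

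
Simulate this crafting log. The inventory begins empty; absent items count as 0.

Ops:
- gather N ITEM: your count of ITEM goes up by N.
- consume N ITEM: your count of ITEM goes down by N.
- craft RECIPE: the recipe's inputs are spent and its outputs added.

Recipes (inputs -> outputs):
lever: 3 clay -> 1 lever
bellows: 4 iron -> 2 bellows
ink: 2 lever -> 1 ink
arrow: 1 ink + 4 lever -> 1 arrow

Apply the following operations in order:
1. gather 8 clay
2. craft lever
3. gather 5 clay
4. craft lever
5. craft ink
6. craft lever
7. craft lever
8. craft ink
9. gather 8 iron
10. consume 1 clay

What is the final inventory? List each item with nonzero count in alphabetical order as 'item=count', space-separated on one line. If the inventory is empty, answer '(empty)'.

After 1 (gather 8 clay): clay=8
After 2 (craft lever): clay=5 lever=1
After 3 (gather 5 clay): clay=10 lever=1
After 4 (craft lever): clay=7 lever=2
After 5 (craft ink): clay=7 ink=1
After 6 (craft lever): clay=4 ink=1 lever=1
After 7 (craft lever): clay=1 ink=1 lever=2
After 8 (craft ink): clay=1 ink=2
After 9 (gather 8 iron): clay=1 ink=2 iron=8
After 10 (consume 1 clay): ink=2 iron=8

Answer: ink=2 iron=8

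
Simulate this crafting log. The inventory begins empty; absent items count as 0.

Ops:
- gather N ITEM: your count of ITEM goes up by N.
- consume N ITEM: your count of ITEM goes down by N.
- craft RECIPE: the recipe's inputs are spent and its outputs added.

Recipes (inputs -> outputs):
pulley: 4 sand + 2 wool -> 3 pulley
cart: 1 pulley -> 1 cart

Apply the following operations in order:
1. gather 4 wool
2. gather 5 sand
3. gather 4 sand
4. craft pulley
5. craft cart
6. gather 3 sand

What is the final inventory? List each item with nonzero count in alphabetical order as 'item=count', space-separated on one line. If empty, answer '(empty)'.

After 1 (gather 4 wool): wool=4
After 2 (gather 5 sand): sand=5 wool=4
After 3 (gather 4 sand): sand=9 wool=4
After 4 (craft pulley): pulley=3 sand=5 wool=2
After 5 (craft cart): cart=1 pulley=2 sand=5 wool=2
After 6 (gather 3 sand): cart=1 pulley=2 sand=8 wool=2

Answer: cart=1 pulley=2 sand=8 wool=2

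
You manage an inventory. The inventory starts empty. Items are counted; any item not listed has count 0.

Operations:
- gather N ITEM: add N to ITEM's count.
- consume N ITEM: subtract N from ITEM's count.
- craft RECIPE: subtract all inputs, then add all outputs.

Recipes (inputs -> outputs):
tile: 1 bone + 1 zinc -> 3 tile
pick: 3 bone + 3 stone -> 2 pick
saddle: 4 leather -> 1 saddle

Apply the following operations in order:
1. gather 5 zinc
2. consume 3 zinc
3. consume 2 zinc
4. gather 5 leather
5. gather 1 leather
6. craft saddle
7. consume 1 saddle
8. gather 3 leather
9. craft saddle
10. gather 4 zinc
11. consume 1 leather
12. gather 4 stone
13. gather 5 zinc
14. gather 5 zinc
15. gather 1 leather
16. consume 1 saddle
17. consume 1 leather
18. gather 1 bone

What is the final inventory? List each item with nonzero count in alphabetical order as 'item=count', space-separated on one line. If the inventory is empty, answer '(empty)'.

Answer: bone=1 stone=4 zinc=14

Derivation:
After 1 (gather 5 zinc): zinc=5
After 2 (consume 3 zinc): zinc=2
After 3 (consume 2 zinc): (empty)
After 4 (gather 5 leather): leather=5
After 5 (gather 1 leather): leather=6
After 6 (craft saddle): leather=2 saddle=1
After 7 (consume 1 saddle): leather=2
After 8 (gather 3 leather): leather=5
After 9 (craft saddle): leather=1 saddle=1
After 10 (gather 4 zinc): leather=1 saddle=1 zinc=4
After 11 (consume 1 leather): saddle=1 zinc=4
After 12 (gather 4 stone): saddle=1 stone=4 zinc=4
After 13 (gather 5 zinc): saddle=1 stone=4 zinc=9
After 14 (gather 5 zinc): saddle=1 stone=4 zinc=14
After 15 (gather 1 leather): leather=1 saddle=1 stone=4 zinc=14
After 16 (consume 1 saddle): leather=1 stone=4 zinc=14
After 17 (consume 1 leather): stone=4 zinc=14
After 18 (gather 1 bone): bone=1 stone=4 zinc=14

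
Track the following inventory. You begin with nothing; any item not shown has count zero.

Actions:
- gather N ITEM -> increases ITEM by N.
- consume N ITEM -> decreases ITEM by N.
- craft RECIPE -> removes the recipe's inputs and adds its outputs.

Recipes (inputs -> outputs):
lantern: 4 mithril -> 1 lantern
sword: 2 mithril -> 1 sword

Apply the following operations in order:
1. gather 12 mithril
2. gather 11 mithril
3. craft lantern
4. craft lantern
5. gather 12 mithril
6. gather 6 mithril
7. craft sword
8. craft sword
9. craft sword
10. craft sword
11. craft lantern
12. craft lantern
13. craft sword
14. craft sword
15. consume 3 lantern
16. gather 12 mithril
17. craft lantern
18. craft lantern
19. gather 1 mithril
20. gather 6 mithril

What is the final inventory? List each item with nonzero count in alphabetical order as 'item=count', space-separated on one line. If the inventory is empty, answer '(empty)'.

After 1 (gather 12 mithril): mithril=12
After 2 (gather 11 mithril): mithril=23
After 3 (craft lantern): lantern=1 mithril=19
After 4 (craft lantern): lantern=2 mithril=15
After 5 (gather 12 mithril): lantern=2 mithril=27
After 6 (gather 6 mithril): lantern=2 mithril=33
After 7 (craft sword): lantern=2 mithril=31 sword=1
After 8 (craft sword): lantern=2 mithril=29 sword=2
After 9 (craft sword): lantern=2 mithril=27 sword=3
After 10 (craft sword): lantern=2 mithril=25 sword=4
After 11 (craft lantern): lantern=3 mithril=21 sword=4
After 12 (craft lantern): lantern=4 mithril=17 sword=4
After 13 (craft sword): lantern=4 mithril=15 sword=5
After 14 (craft sword): lantern=4 mithril=13 sword=6
After 15 (consume 3 lantern): lantern=1 mithril=13 sword=6
After 16 (gather 12 mithril): lantern=1 mithril=25 sword=6
After 17 (craft lantern): lantern=2 mithril=21 sword=6
After 18 (craft lantern): lantern=3 mithril=17 sword=6
After 19 (gather 1 mithril): lantern=3 mithril=18 sword=6
After 20 (gather 6 mithril): lantern=3 mithril=24 sword=6

Answer: lantern=3 mithril=24 sword=6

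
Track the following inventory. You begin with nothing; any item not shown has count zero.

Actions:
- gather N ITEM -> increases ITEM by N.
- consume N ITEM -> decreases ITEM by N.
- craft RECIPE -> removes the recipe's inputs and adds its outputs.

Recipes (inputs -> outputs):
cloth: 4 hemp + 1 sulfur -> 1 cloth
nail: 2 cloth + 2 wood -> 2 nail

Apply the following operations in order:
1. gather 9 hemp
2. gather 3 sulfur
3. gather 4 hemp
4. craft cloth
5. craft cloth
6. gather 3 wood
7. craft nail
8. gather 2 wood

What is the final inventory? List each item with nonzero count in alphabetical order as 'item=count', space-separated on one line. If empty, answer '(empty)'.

Answer: hemp=5 nail=2 sulfur=1 wood=3

Derivation:
After 1 (gather 9 hemp): hemp=9
After 2 (gather 3 sulfur): hemp=9 sulfur=3
After 3 (gather 4 hemp): hemp=13 sulfur=3
After 4 (craft cloth): cloth=1 hemp=9 sulfur=2
After 5 (craft cloth): cloth=2 hemp=5 sulfur=1
After 6 (gather 3 wood): cloth=2 hemp=5 sulfur=1 wood=3
After 7 (craft nail): hemp=5 nail=2 sulfur=1 wood=1
After 8 (gather 2 wood): hemp=5 nail=2 sulfur=1 wood=3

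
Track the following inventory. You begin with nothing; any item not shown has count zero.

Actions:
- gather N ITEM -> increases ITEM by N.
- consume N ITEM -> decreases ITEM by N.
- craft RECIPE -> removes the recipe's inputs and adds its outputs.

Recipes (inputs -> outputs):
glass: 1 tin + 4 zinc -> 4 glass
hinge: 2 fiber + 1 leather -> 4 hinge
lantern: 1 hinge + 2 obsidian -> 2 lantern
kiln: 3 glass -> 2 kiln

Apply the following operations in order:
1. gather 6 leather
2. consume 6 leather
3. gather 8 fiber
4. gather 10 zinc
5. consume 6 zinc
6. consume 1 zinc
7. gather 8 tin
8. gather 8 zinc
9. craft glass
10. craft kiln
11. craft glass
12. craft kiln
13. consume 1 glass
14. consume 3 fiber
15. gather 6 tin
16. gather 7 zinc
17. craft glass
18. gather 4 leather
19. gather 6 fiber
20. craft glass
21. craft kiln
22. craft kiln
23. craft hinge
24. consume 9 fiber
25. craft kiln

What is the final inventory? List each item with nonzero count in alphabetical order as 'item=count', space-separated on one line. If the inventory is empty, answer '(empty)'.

After 1 (gather 6 leather): leather=6
After 2 (consume 6 leather): (empty)
After 3 (gather 8 fiber): fiber=8
After 4 (gather 10 zinc): fiber=8 zinc=10
After 5 (consume 6 zinc): fiber=8 zinc=4
After 6 (consume 1 zinc): fiber=8 zinc=3
After 7 (gather 8 tin): fiber=8 tin=8 zinc=3
After 8 (gather 8 zinc): fiber=8 tin=8 zinc=11
After 9 (craft glass): fiber=8 glass=4 tin=7 zinc=7
After 10 (craft kiln): fiber=8 glass=1 kiln=2 tin=7 zinc=7
After 11 (craft glass): fiber=8 glass=5 kiln=2 tin=6 zinc=3
After 12 (craft kiln): fiber=8 glass=2 kiln=4 tin=6 zinc=3
After 13 (consume 1 glass): fiber=8 glass=1 kiln=4 tin=6 zinc=3
After 14 (consume 3 fiber): fiber=5 glass=1 kiln=4 tin=6 zinc=3
After 15 (gather 6 tin): fiber=5 glass=1 kiln=4 tin=12 zinc=3
After 16 (gather 7 zinc): fiber=5 glass=1 kiln=4 tin=12 zinc=10
After 17 (craft glass): fiber=5 glass=5 kiln=4 tin=11 zinc=6
After 18 (gather 4 leather): fiber=5 glass=5 kiln=4 leather=4 tin=11 zinc=6
After 19 (gather 6 fiber): fiber=11 glass=5 kiln=4 leather=4 tin=11 zinc=6
After 20 (craft glass): fiber=11 glass=9 kiln=4 leather=4 tin=10 zinc=2
After 21 (craft kiln): fiber=11 glass=6 kiln=6 leather=4 tin=10 zinc=2
After 22 (craft kiln): fiber=11 glass=3 kiln=8 leather=4 tin=10 zinc=2
After 23 (craft hinge): fiber=9 glass=3 hinge=4 kiln=8 leather=3 tin=10 zinc=2
After 24 (consume 9 fiber): glass=3 hinge=4 kiln=8 leather=3 tin=10 zinc=2
After 25 (craft kiln): hinge=4 kiln=10 leather=3 tin=10 zinc=2

Answer: hinge=4 kiln=10 leather=3 tin=10 zinc=2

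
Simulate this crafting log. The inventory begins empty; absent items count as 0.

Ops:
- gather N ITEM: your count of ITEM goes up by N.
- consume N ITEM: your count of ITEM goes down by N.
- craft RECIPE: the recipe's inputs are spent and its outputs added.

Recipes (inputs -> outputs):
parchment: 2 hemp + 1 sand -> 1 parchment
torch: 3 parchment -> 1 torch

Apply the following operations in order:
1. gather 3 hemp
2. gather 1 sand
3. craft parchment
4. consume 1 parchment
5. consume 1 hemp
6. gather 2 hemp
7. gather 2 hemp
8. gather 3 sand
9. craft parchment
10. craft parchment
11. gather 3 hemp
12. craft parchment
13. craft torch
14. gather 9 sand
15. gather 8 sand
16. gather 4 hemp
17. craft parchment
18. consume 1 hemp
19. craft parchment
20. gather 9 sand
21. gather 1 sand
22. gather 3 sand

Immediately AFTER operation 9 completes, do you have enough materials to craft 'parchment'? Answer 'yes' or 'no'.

After 1 (gather 3 hemp): hemp=3
After 2 (gather 1 sand): hemp=3 sand=1
After 3 (craft parchment): hemp=1 parchment=1
After 4 (consume 1 parchment): hemp=1
After 5 (consume 1 hemp): (empty)
After 6 (gather 2 hemp): hemp=2
After 7 (gather 2 hemp): hemp=4
After 8 (gather 3 sand): hemp=4 sand=3
After 9 (craft parchment): hemp=2 parchment=1 sand=2

Answer: yes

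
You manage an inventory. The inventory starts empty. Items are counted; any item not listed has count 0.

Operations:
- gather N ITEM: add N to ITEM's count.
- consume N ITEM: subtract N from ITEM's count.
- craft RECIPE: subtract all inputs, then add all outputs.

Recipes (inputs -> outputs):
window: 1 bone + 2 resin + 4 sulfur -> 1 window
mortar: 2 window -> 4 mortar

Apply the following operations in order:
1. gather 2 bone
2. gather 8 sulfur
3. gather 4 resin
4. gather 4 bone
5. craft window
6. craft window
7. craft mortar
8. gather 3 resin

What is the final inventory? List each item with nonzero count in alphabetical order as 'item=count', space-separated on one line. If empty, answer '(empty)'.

Answer: bone=4 mortar=4 resin=3

Derivation:
After 1 (gather 2 bone): bone=2
After 2 (gather 8 sulfur): bone=2 sulfur=8
After 3 (gather 4 resin): bone=2 resin=4 sulfur=8
After 4 (gather 4 bone): bone=6 resin=4 sulfur=8
After 5 (craft window): bone=5 resin=2 sulfur=4 window=1
After 6 (craft window): bone=4 window=2
After 7 (craft mortar): bone=4 mortar=4
After 8 (gather 3 resin): bone=4 mortar=4 resin=3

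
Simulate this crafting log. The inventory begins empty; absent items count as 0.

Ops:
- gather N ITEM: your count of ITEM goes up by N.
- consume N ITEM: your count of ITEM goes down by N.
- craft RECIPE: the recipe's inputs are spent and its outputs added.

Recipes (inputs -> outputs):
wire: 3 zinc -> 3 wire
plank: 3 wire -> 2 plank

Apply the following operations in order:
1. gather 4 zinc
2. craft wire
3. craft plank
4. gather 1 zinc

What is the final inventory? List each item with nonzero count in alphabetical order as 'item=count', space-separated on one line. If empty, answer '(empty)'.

After 1 (gather 4 zinc): zinc=4
After 2 (craft wire): wire=3 zinc=1
After 3 (craft plank): plank=2 zinc=1
After 4 (gather 1 zinc): plank=2 zinc=2

Answer: plank=2 zinc=2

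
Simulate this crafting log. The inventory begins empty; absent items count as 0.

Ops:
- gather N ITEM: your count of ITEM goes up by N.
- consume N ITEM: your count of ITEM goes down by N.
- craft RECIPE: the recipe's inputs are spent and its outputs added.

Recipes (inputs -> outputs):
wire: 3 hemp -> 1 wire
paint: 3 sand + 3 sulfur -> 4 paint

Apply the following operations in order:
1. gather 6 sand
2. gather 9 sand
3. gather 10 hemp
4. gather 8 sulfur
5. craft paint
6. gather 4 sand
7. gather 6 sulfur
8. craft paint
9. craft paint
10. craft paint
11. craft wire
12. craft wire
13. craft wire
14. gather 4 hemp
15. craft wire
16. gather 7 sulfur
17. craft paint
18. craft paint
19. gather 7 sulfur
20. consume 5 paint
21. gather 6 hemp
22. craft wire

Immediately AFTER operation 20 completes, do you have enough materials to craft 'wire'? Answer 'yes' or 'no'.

After 1 (gather 6 sand): sand=6
After 2 (gather 9 sand): sand=15
After 3 (gather 10 hemp): hemp=10 sand=15
After 4 (gather 8 sulfur): hemp=10 sand=15 sulfur=8
After 5 (craft paint): hemp=10 paint=4 sand=12 sulfur=5
After 6 (gather 4 sand): hemp=10 paint=4 sand=16 sulfur=5
After 7 (gather 6 sulfur): hemp=10 paint=4 sand=16 sulfur=11
After 8 (craft paint): hemp=10 paint=8 sand=13 sulfur=8
After 9 (craft paint): hemp=10 paint=12 sand=10 sulfur=5
After 10 (craft paint): hemp=10 paint=16 sand=7 sulfur=2
After 11 (craft wire): hemp=7 paint=16 sand=7 sulfur=2 wire=1
After 12 (craft wire): hemp=4 paint=16 sand=7 sulfur=2 wire=2
After 13 (craft wire): hemp=1 paint=16 sand=7 sulfur=2 wire=3
After 14 (gather 4 hemp): hemp=5 paint=16 sand=7 sulfur=2 wire=3
After 15 (craft wire): hemp=2 paint=16 sand=7 sulfur=2 wire=4
After 16 (gather 7 sulfur): hemp=2 paint=16 sand=7 sulfur=9 wire=4
After 17 (craft paint): hemp=2 paint=20 sand=4 sulfur=6 wire=4
After 18 (craft paint): hemp=2 paint=24 sand=1 sulfur=3 wire=4
After 19 (gather 7 sulfur): hemp=2 paint=24 sand=1 sulfur=10 wire=4
After 20 (consume 5 paint): hemp=2 paint=19 sand=1 sulfur=10 wire=4

Answer: no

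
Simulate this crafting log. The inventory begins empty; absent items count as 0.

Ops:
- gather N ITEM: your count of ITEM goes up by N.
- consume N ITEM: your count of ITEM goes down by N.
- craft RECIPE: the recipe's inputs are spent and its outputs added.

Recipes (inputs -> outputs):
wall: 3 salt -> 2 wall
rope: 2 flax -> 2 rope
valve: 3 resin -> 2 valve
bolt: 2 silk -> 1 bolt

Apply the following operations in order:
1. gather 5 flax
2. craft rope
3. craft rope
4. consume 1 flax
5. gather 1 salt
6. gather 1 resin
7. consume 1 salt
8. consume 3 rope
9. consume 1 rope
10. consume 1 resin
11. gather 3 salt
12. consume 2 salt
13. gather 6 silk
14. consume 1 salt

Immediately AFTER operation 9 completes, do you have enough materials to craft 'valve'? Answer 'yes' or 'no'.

Answer: no

Derivation:
After 1 (gather 5 flax): flax=5
After 2 (craft rope): flax=3 rope=2
After 3 (craft rope): flax=1 rope=4
After 4 (consume 1 flax): rope=4
After 5 (gather 1 salt): rope=4 salt=1
After 6 (gather 1 resin): resin=1 rope=4 salt=1
After 7 (consume 1 salt): resin=1 rope=4
After 8 (consume 3 rope): resin=1 rope=1
After 9 (consume 1 rope): resin=1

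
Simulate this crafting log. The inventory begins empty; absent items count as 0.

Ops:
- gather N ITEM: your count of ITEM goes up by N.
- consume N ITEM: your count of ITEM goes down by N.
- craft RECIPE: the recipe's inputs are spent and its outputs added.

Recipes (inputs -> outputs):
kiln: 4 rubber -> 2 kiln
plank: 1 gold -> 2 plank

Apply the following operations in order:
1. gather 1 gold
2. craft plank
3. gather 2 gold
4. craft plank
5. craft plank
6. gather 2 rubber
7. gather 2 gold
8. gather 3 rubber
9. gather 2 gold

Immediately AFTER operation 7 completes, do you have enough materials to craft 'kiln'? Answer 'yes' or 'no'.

Answer: no

Derivation:
After 1 (gather 1 gold): gold=1
After 2 (craft plank): plank=2
After 3 (gather 2 gold): gold=2 plank=2
After 4 (craft plank): gold=1 plank=4
After 5 (craft plank): plank=6
After 6 (gather 2 rubber): plank=6 rubber=2
After 7 (gather 2 gold): gold=2 plank=6 rubber=2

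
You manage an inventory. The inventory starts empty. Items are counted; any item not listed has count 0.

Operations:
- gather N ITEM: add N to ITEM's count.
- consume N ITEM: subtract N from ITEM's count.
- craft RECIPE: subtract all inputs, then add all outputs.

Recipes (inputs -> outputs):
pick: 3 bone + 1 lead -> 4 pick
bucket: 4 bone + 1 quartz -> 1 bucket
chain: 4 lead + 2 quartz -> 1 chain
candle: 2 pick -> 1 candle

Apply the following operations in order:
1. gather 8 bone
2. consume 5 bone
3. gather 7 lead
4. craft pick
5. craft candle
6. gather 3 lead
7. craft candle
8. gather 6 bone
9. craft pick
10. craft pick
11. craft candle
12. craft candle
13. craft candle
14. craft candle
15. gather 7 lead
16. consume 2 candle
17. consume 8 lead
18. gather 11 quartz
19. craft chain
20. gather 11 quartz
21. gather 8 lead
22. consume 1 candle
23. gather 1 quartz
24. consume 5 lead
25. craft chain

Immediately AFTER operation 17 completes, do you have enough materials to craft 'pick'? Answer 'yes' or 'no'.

After 1 (gather 8 bone): bone=8
After 2 (consume 5 bone): bone=3
After 3 (gather 7 lead): bone=3 lead=7
After 4 (craft pick): lead=6 pick=4
After 5 (craft candle): candle=1 lead=6 pick=2
After 6 (gather 3 lead): candle=1 lead=9 pick=2
After 7 (craft candle): candle=2 lead=9
After 8 (gather 6 bone): bone=6 candle=2 lead=9
After 9 (craft pick): bone=3 candle=2 lead=8 pick=4
After 10 (craft pick): candle=2 lead=7 pick=8
After 11 (craft candle): candle=3 lead=7 pick=6
After 12 (craft candle): candle=4 lead=7 pick=4
After 13 (craft candle): candle=5 lead=7 pick=2
After 14 (craft candle): candle=6 lead=7
After 15 (gather 7 lead): candle=6 lead=14
After 16 (consume 2 candle): candle=4 lead=14
After 17 (consume 8 lead): candle=4 lead=6

Answer: no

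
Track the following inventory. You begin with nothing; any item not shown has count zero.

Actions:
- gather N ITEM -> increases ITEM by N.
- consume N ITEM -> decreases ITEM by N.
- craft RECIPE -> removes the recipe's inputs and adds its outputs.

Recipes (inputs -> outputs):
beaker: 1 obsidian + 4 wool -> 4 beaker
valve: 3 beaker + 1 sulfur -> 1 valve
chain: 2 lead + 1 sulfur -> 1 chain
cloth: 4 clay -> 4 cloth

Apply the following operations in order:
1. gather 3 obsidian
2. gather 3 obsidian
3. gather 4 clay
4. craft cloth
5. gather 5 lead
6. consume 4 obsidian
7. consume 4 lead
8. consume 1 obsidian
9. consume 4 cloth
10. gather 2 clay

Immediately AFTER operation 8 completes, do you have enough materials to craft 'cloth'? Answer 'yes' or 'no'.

Answer: no

Derivation:
After 1 (gather 3 obsidian): obsidian=3
After 2 (gather 3 obsidian): obsidian=6
After 3 (gather 4 clay): clay=4 obsidian=6
After 4 (craft cloth): cloth=4 obsidian=6
After 5 (gather 5 lead): cloth=4 lead=5 obsidian=6
After 6 (consume 4 obsidian): cloth=4 lead=5 obsidian=2
After 7 (consume 4 lead): cloth=4 lead=1 obsidian=2
After 8 (consume 1 obsidian): cloth=4 lead=1 obsidian=1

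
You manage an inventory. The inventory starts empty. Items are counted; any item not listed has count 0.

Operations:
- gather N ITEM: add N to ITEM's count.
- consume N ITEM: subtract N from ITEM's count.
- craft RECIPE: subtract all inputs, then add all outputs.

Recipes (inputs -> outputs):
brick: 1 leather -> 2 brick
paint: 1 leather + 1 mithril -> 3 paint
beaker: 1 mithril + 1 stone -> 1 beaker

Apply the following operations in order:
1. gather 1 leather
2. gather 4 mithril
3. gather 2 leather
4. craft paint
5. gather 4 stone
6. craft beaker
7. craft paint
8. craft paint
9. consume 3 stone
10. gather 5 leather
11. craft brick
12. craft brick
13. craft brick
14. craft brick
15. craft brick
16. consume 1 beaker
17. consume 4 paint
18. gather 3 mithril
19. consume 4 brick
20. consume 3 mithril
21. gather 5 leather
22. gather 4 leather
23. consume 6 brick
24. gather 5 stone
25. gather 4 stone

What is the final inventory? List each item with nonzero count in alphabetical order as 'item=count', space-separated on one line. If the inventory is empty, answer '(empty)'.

Answer: leather=9 paint=5 stone=9

Derivation:
After 1 (gather 1 leather): leather=1
After 2 (gather 4 mithril): leather=1 mithril=4
After 3 (gather 2 leather): leather=3 mithril=4
After 4 (craft paint): leather=2 mithril=3 paint=3
After 5 (gather 4 stone): leather=2 mithril=3 paint=3 stone=4
After 6 (craft beaker): beaker=1 leather=2 mithril=2 paint=3 stone=3
After 7 (craft paint): beaker=1 leather=1 mithril=1 paint=6 stone=3
After 8 (craft paint): beaker=1 paint=9 stone=3
After 9 (consume 3 stone): beaker=1 paint=9
After 10 (gather 5 leather): beaker=1 leather=5 paint=9
After 11 (craft brick): beaker=1 brick=2 leather=4 paint=9
After 12 (craft brick): beaker=1 brick=4 leather=3 paint=9
After 13 (craft brick): beaker=1 brick=6 leather=2 paint=9
After 14 (craft brick): beaker=1 brick=8 leather=1 paint=9
After 15 (craft brick): beaker=1 brick=10 paint=9
After 16 (consume 1 beaker): brick=10 paint=9
After 17 (consume 4 paint): brick=10 paint=5
After 18 (gather 3 mithril): brick=10 mithril=3 paint=5
After 19 (consume 4 brick): brick=6 mithril=3 paint=5
After 20 (consume 3 mithril): brick=6 paint=5
After 21 (gather 5 leather): brick=6 leather=5 paint=5
After 22 (gather 4 leather): brick=6 leather=9 paint=5
After 23 (consume 6 brick): leather=9 paint=5
After 24 (gather 5 stone): leather=9 paint=5 stone=5
After 25 (gather 4 stone): leather=9 paint=5 stone=9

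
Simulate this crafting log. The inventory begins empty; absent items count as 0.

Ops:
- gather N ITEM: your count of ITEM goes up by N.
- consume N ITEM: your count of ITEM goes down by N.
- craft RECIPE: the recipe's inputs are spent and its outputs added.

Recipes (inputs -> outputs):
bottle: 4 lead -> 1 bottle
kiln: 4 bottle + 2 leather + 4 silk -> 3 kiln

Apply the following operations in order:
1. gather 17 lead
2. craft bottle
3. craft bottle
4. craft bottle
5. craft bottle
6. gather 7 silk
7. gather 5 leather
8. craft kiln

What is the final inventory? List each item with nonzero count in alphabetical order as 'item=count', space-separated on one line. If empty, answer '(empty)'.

Answer: kiln=3 lead=1 leather=3 silk=3

Derivation:
After 1 (gather 17 lead): lead=17
After 2 (craft bottle): bottle=1 lead=13
After 3 (craft bottle): bottle=2 lead=9
After 4 (craft bottle): bottle=3 lead=5
After 5 (craft bottle): bottle=4 lead=1
After 6 (gather 7 silk): bottle=4 lead=1 silk=7
After 7 (gather 5 leather): bottle=4 lead=1 leather=5 silk=7
After 8 (craft kiln): kiln=3 lead=1 leather=3 silk=3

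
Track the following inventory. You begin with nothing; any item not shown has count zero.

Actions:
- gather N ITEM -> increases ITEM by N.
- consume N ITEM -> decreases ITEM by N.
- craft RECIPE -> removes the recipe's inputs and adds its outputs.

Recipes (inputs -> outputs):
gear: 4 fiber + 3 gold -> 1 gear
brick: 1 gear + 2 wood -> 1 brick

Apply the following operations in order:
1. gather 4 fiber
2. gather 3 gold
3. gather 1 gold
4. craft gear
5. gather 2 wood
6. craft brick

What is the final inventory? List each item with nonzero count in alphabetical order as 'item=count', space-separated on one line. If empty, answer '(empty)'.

After 1 (gather 4 fiber): fiber=4
After 2 (gather 3 gold): fiber=4 gold=3
After 3 (gather 1 gold): fiber=4 gold=4
After 4 (craft gear): gear=1 gold=1
After 5 (gather 2 wood): gear=1 gold=1 wood=2
After 6 (craft brick): brick=1 gold=1

Answer: brick=1 gold=1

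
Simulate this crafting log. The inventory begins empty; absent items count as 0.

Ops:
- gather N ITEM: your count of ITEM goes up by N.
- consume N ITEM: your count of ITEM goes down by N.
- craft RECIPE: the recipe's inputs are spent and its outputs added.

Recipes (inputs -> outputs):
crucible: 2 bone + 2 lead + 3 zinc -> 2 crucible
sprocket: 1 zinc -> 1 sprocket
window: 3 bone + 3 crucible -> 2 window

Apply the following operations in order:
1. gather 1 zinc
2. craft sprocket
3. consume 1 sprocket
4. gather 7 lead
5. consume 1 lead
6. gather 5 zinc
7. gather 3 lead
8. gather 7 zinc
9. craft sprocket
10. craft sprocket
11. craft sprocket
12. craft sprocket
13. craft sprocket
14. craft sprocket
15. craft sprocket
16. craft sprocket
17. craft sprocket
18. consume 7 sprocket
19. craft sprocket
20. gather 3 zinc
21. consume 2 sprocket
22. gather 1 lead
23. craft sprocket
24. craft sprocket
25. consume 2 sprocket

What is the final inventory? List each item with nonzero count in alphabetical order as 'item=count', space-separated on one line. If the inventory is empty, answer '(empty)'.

Answer: lead=10 sprocket=1 zinc=3

Derivation:
After 1 (gather 1 zinc): zinc=1
After 2 (craft sprocket): sprocket=1
After 3 (consume 1 sprocket): (empty)
After 4 (gather 7 lead): lead=7
After 5 (consume 1 lead): lead=6
After 6 (gather 5 zinc): lead=6 zinc=5
After 7 (gather 3 lead): lead=9 zinc=5
After 8 (gather 7 zinc): lead=9 zinc=12
After 9 (craft sprocket): lead=9 sprocket=1 zinc=11
After 10 (craft sprocket): lead=9 sprocket=2 zinc=10
After 11 (craft sprocket): lead=9 sprocket=3 zinc=9
After 12 (craft sprocket): lead=9 sprocket=4 zinc=8
After 13 (craft sprocket): lead=9 sprocket=5 zinc=7
After 14 (craft sprocket): lead=9 sprocket=6 zinc=6
After 15 (craft sprocket): lead=9 sprocket=7 zinc=5
After 16 (craft sprocket): lead=9 sprocket=8 zinc=4
After 17 (craft sprocket): lead=9 sprocket=9 zinc=3
After 18 (consume 7 sprocket): lead=9 sprocket=2 zinc=3
After 19 (craft sprocket): lead=9 sprocket=3 zinc=2
After 20 (gather 3 zinc): lead=9 sprocket=3 zinc=5
After 21 (consume 2 sprocket): lead=9 sprocket=1 zinc=5
After 22 (gather 1 lead): lead=10 sprocket=1 zinc=5
After 23 (craft sprocket): lead=10 sprocket=2 zinc=4
After 24 (craft sprocket): lead=10 sprocket=3 zinc=3
After 25 (consume 2 sprocket): lead=10 sprocket=1 zinc=3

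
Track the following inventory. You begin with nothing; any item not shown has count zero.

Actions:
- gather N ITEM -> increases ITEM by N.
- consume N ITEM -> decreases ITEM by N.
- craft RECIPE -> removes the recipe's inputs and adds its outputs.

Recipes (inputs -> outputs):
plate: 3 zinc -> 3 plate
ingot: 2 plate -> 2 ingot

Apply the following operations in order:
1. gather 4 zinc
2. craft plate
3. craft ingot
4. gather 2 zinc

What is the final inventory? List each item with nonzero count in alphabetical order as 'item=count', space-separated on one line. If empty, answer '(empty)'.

Answer: ingot=2 plate=1 zinc=3

Derivation:
After 1 (gather 4 zinc): zinc=4
After 2 (craft plate): plate=3 zinc=1
After 3 (craft ingot): ingot=2 plate=1 zinc=1
After 4 (gather 2 zinc): ingot=2 plate=1 zinc=3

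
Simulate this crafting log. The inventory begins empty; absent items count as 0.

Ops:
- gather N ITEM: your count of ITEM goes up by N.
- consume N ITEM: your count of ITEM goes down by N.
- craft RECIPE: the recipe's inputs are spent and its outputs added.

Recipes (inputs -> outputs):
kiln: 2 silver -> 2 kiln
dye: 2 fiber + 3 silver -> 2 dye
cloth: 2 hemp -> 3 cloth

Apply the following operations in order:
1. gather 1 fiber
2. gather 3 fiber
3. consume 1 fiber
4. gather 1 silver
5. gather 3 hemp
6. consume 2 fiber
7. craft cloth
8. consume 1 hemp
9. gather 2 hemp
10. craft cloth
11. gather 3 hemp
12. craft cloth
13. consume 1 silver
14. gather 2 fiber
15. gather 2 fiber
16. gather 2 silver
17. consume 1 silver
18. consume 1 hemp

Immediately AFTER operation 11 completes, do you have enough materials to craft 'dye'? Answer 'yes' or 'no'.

After 1 (gather 1 fiber): fiber=1
After 2 (gather 3 fiber): fiber=4
After 3 (consume 1 fiber): fiber=3
After 4 (gather 1 silver): fiber=3 silver=1
After 5 (gather 3 hemp): fiber=3 hemp=3 silver=1
After 6 (consume 2 fiber): fiber=1 hemp=3 silver=1
After 7 (craft cloth): cloth=3 fiber=1 hemp=1 silver=1
After 8 (consume 1 hemp): cloth=3 fiber=1 silver=1
After 9 (gather 2 hemp): cloth=3 fiber=1 hemp=2 silver=1
After 10 (craft cloth): cloth=6 fiber=1 silver=1
After 11 (gather 3 hemp): cloth=6 fiber=1 hemp=3 silver=1

Answer: no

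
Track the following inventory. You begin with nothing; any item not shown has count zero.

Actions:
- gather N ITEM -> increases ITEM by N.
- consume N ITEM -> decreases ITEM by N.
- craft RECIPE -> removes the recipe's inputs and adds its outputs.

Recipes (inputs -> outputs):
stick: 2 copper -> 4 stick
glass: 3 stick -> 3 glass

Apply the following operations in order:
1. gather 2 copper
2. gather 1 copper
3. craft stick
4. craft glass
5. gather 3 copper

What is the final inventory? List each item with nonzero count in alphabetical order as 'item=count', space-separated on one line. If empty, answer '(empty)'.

After 1 (gather 2 copper): copper=2
After 2 (gather 1 copper): copper=3
After 3 (craft stick): copper=1 stick=4
After 4 (craft glass): copper=1 glass=3 stick=1
After 5 (gather 3 copper): copper=4 glass=3 stick=1

Answer: copper=4 glass=3 stick=1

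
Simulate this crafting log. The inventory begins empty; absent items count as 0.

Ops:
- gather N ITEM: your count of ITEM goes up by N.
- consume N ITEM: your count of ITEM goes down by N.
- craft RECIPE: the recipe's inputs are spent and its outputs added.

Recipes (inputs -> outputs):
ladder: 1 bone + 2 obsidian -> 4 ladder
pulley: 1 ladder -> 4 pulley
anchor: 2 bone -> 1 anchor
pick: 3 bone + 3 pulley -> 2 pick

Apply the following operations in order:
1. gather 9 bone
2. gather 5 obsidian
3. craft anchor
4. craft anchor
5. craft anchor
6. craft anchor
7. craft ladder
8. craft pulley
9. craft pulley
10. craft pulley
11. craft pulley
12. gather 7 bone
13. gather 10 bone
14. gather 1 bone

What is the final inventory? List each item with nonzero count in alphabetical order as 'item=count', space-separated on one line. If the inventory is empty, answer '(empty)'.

Answer: anchor=4 bone=18 obsidian=3 pulley=16

Derivation:
After 1 (gather 9 bone): bone=9
After 2 (gather 5 obsidian): bone=9 obsidian=5
After 3 (craft anchor): anchor=1 bone=7 obsidian=5
After 4 (craft anchor): anchor=2 bone=5 obsidian=5
After 5 (craft anchor): anchor=3 bone=3 obsidian=5
After 6 (craft anchor): anchor=4 bone=1 obsidian=5
After 7 (craft ladder): anchor=4 ladder=4 obsidian=3
After 8 (craft pulley): anchor=4 ladder=3 obsidian=3 pulley=4
After 9 (craft pulley): anchor=4 ladder=2 obsidian=3 pulley=8
After 10 (craft pulley): anchor=4 ladder=1 obsidian=3 pulley=12
After 11 (craft pulley): anchor=4 obsidian=3 pulley=16
After 12 (gather 7 bone): anchor=4 bone=7 obsidian=3 pulley=16
After 13 (gather 10 bone): anchor=4 bone=17 obsidian=3 pulley=16
After 14 (gather 1 bone): anchor=4 bone=18 obsidian=3 pulley=16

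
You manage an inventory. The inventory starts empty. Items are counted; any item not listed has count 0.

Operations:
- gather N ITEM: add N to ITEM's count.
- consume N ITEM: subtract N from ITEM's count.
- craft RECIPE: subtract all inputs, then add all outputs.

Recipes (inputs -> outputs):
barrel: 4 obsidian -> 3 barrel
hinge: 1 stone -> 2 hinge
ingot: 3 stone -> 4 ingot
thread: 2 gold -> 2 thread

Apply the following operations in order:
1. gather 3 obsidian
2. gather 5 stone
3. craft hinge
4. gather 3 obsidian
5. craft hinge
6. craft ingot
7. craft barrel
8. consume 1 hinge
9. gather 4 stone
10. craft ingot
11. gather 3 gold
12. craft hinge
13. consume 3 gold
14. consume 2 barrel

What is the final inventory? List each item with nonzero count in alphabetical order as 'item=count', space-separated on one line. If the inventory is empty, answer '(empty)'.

After 1 (gather 3 obsidian): obsidian=3
After 2 (gather 5 stone): obsidian=3 stone=5
After 3 (craft hinge): hinge=2 obsidian=3 stone=4
After 4 (gather 3 obsidian): hinge=2 obsidian=6 stone=4
After 5 (craft hinge): hinge=4 obsidian=6 stone=3
After 6 (craft ingot): hinge=4 ingot=4 obsidian=6
After 7 (craft barrel): barrel=3 hinge=4 ingot=4 obsidian=2
After 8 (consume 1 hinge): barrel=3 hinge=3 ingot=4 obsidian=2
After 9 (gather 4 stone): barrel=3 hinge=3 ingot=4 obsidian=2 stone=4
After 10 (craft ingot): barrel=3 hinge=3 ingot=8 obsidian=2 stone=1
After 11 (gather 3 gold): barrel=3 gold=3 hinge=3 ingot=8 obsidian=2 stone=1
After 12 (craft hinge): barrel=3 gold=3 hinge=5 ingot=8 obsidian=2
After 13 (consume 3 gold): barrel=3 hinge=5 ingot=8 obsidian=2
After 14 (consume 2 barrel): barrel=1 hinge=5 ingot=8 obsidian=2

Answer: barrel=1 hinge=5 ingot=8 obsidian=2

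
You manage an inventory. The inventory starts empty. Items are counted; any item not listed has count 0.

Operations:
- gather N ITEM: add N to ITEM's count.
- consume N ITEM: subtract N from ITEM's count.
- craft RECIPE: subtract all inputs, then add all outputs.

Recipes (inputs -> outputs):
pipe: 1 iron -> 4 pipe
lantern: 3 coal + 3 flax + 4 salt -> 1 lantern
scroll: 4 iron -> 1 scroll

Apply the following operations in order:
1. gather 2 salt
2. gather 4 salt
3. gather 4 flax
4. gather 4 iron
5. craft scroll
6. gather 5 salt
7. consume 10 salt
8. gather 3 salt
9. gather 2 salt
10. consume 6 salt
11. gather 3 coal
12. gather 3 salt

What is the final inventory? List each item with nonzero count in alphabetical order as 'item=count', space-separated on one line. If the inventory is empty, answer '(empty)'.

After 1 (gather 2 salt): salt=2
After 2 (gather 4 salt): salt=6
After 3 (gather 4 flax): flax=4 salt=6
After 4 (gather 4 iron): flax=4 iron=4 salt=6
After 5 (craft scroll): flax=4 salt=6 scroll=1
After 6 (gather 5 salt): flax=4 salt=11 scroll=1
After 7 (consume 10 salt): flax=4 salt=1 scroll=1
After 8 (gather 3 salt): flax=4 salt=4 scroll=1
After 9 (gather 2 salt): flax=4 salt=6 scroll=1
After 10 (consume 6 salt): flax=4 scroll=1
After 11 (gather 3 coal): coal=3 flax=4 scroll=1
After 12 (gather 3 salt): coal=3 flax=4 salt=3 scroll=1

Answer: coal=3 flax=4 salt=3 scroll=1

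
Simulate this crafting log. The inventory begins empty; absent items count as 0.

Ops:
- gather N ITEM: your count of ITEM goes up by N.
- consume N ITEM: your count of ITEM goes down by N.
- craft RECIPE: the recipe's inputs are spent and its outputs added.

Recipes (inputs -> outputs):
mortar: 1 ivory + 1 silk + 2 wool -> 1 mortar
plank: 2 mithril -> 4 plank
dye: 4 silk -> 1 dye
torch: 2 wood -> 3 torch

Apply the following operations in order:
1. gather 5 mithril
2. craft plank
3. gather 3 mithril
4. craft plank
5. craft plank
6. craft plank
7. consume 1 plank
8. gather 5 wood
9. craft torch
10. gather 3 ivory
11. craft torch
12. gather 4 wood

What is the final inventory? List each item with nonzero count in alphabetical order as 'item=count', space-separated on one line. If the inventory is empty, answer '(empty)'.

Answer: ivory=3 plank=15 torch=6 wood=5

Derivation:
After 1 (gather 5 mithril): mithril=5
After 2 (craft plank): mithril=3 plank=4
After 3 (gather 3 mithril): mithril=6 plank=4
After 4 (craft plank): mithril=4 plank=8
After 5 (craft plank): mithril=2 plank=12
After 6 (craft plank): plank=16
After 7 (consume 1 plank): plank=15
After 8 (gather 5 wood): plank=15 wood=5
After 9 (craft torch): plank=15 torch=3 wood=3
After 10 (gather 3 ivory): ivory=3 plank=15 torch=3 wood=3
After 11 (craft torch): ivory=3 plank=15 torch=6 wood=1
After 12 (gather 4 wood): ivory=3 plank=15 torch=6 wood=5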